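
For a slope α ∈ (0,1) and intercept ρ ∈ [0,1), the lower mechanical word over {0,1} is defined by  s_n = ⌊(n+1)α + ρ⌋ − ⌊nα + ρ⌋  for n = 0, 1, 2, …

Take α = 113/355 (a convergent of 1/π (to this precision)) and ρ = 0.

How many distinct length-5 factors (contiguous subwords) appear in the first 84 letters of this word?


t_n = ⌊(n·113)/355⌋ for n = 0 … 84:
  n=0…9: ⌊0/355⌋=0 ⌊113/355⌋=0 ⌊226/355⌋=0 ⌊339/355⌋=0 ⌊452/355⌋=1 ⌊565/355⌋=1 ⌊678/355⌋=1 ⌊791/355⌋=2 ⌊904/355⌋=2 ⌊1017/355⌋=2
  n=10…19: ⌊1130/355⌋=3 ⌊1243/355⌋=3 ⌊1356/355⌋=3 ⌊1469/355⌋=4 ⌊1582/355⌋=4 ⌊1695/355⌋=4 ⌊1808/355⌋=5 ⌊1921/355⌋=5 ⌊2034/355⌋=5 ⌊2147/355⌋=6
  n=20…29: ⌊2260/355⌋=6 ⌊2373/355⌋=6 ⌊2486/355⌋=7 ⌊2599/355⌋=7 ⌊2712/355⌋=7 ⌊2825/355⌋=7 ⌊2938/355⌋=8 ⌊3051/355⌋=8 ⌊3164/355⌋=8 ⌊3277/355⌋=9
  n=30…39: ⌊3390/355⌋=9 ⌊3503/355⌋=9 ⌊3616/355⌋=10 ⌊3729/355⌋=10 ⌊3842/355⌋=10 ⌊3955/355⌋=11 ⌊4068/355⌋=11 ⌊4181/355⌋=11 ⌊4294/355⌋=12 ⌊4407/355⌋=12
  n=40…49: ⌊4520/355⌋=12 ⌊4633/355⌋=13 ⌊4746/355⌋=13 ⌊4859/355⌋=13 ⌊4972/355⌋=14 ⌊5085/355⌋=14 ⌊5198/355⌋=14 ⌊5311/355⌋=14 ⌊5424/355⌋=15 ⌊5537/355⌋=15
  n=50…59: ⌊5650/355⌋=15 ⌊5763/355⌋=16 ⌊5876/355⌋=16 ⌊5989/355⌋=16 ⌊6102/355⌋=17 ⌊6215/355⌋=17 ⌊6328/355⌋=17 ⌊6441/355⌋=18 ⌊6554/355⌋=18 ⌊6667/355⌋=18
  n=60…69: ⌊6780/355⌋=19 ⌊6893/355⌋=19 ⌊7006/355⌋=19 ⌊7119/355⌋=20 ⌊7232/355⌋=20 ⌊7345/355⌋=20 ⌊7458/355⌋=21 ⌊7571/355⌋=21 ⌊7684/355⌋=21 ⌊7797/355⌋=21
  n=70…79: ⌊7910/355⌋=22 ⌊8023/355⌋=22 ⌊8136/355⌋=22 ⌊8249/355⌋=23 ⌊8362/355⌋=23 ⌊8475/355⌋=23 ⌊8588/355⌋=24 ⌊8701/355⌋=24 ⌊8814/355⌋=24 ⌊8927/355⌋=25
  n=80…84: ⌊9040/355⌋=25 ⌊9153/355⌋=25 ⌊9266/355⌋=26 ⌊9379/355⌋=26 ⌊9492/355⌋=26
s_n = t_(n+1) − t_n for n = 0 … 83 gives
prefix = 000100100100100100100100010010010010010010010001001001001001001001000100100100100100
slide a length-5 window over [0..4] … [79..83] (80 windows); first occurrence of each distinct factor:
  [  0..  4] 00010
  [  1..  5] 00100
  [  2..  6] 01001
  [  3..  7] 10010
  [ 20.. 24] 01000
  [ 21.. 25] 10001
  (the other 74 windows repeat one of these)
distinct factors: {00010, 00100, 01000, 01001, 10001, 10010}
count = 6  (Sturmian bound for length 5 is 6)

6


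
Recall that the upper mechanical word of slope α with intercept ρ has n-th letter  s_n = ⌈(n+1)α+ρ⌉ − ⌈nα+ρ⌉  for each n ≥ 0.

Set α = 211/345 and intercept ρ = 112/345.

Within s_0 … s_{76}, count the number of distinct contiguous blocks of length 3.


4

t_n = ⌈(n·211+112)/345⌉ for n = 0 … 77:
  n=0…9: ⌈112/345⌉=1 ⌈323/345⌉=1 ⌈534/345⌉=2 ⌈745/345⌉=3 ⌈956/345⌉=3 ⌈1167/345⌉=4 ⌈1378/345⌉=4 ⌈1589/345⌉=5 ⌈1800/345⌉=6 ⌈2011/345⌉=6
  n=10…19: ⌈2222/345⌉=7 ⌈2433/345⌉=8 ⌈2644/345⌉=8 ⌈2855/345⌉=9 ⌈3066/345⌉=9 ⌈3277/345⌉=10 ⌈3488/345⌉=11 ⌈3699/345⌉=11 ⌈3910/345⌉=12 ⌈4121/345⌉=12
  n=20…29: ⌈4332/345⌉=13 ⌈4543/345⌉=14 ⌈4754/345⌉=14 ⌈4965/345⌉=15 ⌈5176/345⌉=16 ⌈5387/345⌉=16 ⌈5598/345⌉=17 ⌈5809/345⌉=17 ⌈6020/345⌉=18 ⌈6231/345⌉=19
  n=30…39: ⌈6442/345⌉=19 ⌈6653/345⌉=20 ⌈6864/345⌉=20 ⌈7075/345⌉=21 ⌈7286/345⌉=22 ⌈7497/345⌉=22 ⌈7708/345⌉=23 ⌈7919/345⌉=23 ⌈8130/345⌉=24 ⌈8341/345⌉=25
  n=40…49: ⌈8552/345⌉=25 ⌈8763/345⌉=26 ⌈8974/345⌉=27 ⌈9185/345⌉=27 ⌈9396/345⌉=28 ⌈9607/345⌉=28 ⌈9818/345⌉=29 ⌈10029/345⌉=30 ⌈10240/345⌉=30 ⌈10451/345⌉=31
  n=50…59: ⌈10662/345⌉=31 ⌈10873/345⌉=32 ⌈11084/345⌉=33 ⌈11295/345⌉=33 ⌈11506/345⌉=34 ⌈11717/345⌉=34 ⌈11928/345⌉=35 ⌈12139/345⌉=36 ⌈12350/345⌉=36 ⌈12561/345⌉=37
  n=60…69: ⌈12772/345⌉=38 ⌈12983/345⌉=38 ⌈13194/345⌉=39 ⌈13405/345⌉=39 ⌈13616/345⌉=40 ⌈13827/345⌉=41 ⌈14038/345⌉=41 ⌈14249/345⌉=42 ⌈14460/345⌉=42 ⌈14671/345⌉=43
  n=70…77: ⌈14882/345⌉=44 ⌈15093/345⌉=44 ⌈15304/345⌉=45 ⌈15515/345⌉=45 ⌈15726/345⌉=46 ⌈15937/345⌉=47 ⌈16148/345⌉=47 ⌈16359/345⌉=48
s_n = t_(n+1) − t_n for n = 0 … 76 gives
prefix = 01101011011010110101101101011010110101101101011010110101101101011010110101101
slide a length-3 window over [0..2] … [74..76] (75 windows); first occurrence of each distinct factor:
  [  0..  2] 011
  [  1..  3] 110
  [  2..  4] 101
  [  3..  5] 010
  (the other 71 windows repeat one of these)
distinct factors: {010, 011, 101, 110}
count = 4  (Sturmian bound for length 3 is 4)


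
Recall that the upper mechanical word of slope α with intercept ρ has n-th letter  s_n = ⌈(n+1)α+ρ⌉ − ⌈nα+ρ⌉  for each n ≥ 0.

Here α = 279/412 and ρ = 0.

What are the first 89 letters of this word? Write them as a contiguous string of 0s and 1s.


11101101101101101101101101101101110110110110110110110110110110111011011011011011011011011

n=0: ⌈(1·279)/412⌉ − ⌈(0·279)/412⌉ = ⌈279/412⌉ − ⌈0/412⌉ = 1 − 0 = 1
n=1: ⌈(2·279)/412⌉ − ⌈(1·279)/412⌉ = ⌈558/412⌉ − ⌈279/412⌉ = 2 − 1 = 1
n=2: ⌈(3·279)/412⌉ − ⌈(2·279)/412⌉ = ⌈837/412⌉ − ⌈558/412⌉ = 3 − 2 = 1
n=3: ⌈(4·279)/412⌉ − ⌈(3·279)/412⌉ = ⌈1116/412⌉ − ⌈837/412⌉ = 3 − 3 = 0
n=4: ⌈(5·279)/412⌉ − ⌈(4·279)/412⌉ = ⌈1395/412⌉ − ⌈1116/412⌉ = 4 − 3 = 1
n=5: ⌈(6·279)/412⌉ − ⌈(5·279)/412⌉ = ⌈1674/412⌉ − ⌈1395/412⌉ = 5 − 4 = 1
n=6: ⌈(7·279)/412⌉ − ⌈(6·279)/412⌉ = ⌈1953/412⌉ − ⌈1674/412⌉ = 5 − 5 = 0
n=7: ⌈(8·279)/412⌉ − ⌈(7·279)/412⌉ = ⌈2232/412⌉ − ⌈1953/412⌉ = 6 − 5 = 1
n=8: ⌈(9·279)/412⌉ − ⌈(8·279)/412⌉ = ⌈2511/412⌉ − ⌈2232/412⌉ = 7 − 6 = 1
n=9: ⌈(10·279)/412⌉ − ⌈(9·279)/412⌉ = ⌈2790/412⌉ − ⌈2511/412⌉ = 7 − 7 = 0
n=10: ⌈(11·279)/412⌉ − ⌈(10·279)/412⌉ = ⌈3069/412⌉ − ⌈2790/412⌉ = 8 − 7 = 1
n=11: ⌈(12·279)/412⌉ − ⌈(11·279)/412⌉ = ⌈3348/412⌉ − ⌈3069/412⌉ = 9 − 8 = 1
n=12: ⌈(13·279)/412⌉ − ⌈(12·279)/412⌉ = ⌈3627/412⌉ − ⌈3348/412⌉ = 9 − 9 = 0
n=13: ⌈(14·279)/412⌉ − ⌈(13·279)/412⌉ = ⌈3906/412⌉ − ⌈3627/412⌉ = 10 − 9 = 1
n=14: ⌈(15·279)/412⌉ − ⌈(14·279)/412⌉ = ⌈4185/412⌉ − ⌈3906/412⌉ = 11 − 10 = 1
n=15: ⌈(16·279)/412⌉ − ⌈(15·279)/412⌉ = ⌈4464/412⌉ − ⌈4185/412⌉ = 11 − 11 = 0
n=16: ⌈(17·279)/412⌉ − ⌈(16·279)/412⌉ = ⌈4743/412⌉ − ⌈4464/412⌉ = 12 − 11 = 1
n=17: ⌈(18·279)/412⌉ − ⌈(17·279)/412⌉ = ⌈5022/412⌉ − ⌈4743/412⌉ = 13 − 12 = 1
n=18: ⌈(19·279)/412⌉ − ⌈(18·279)/412⌉ = ⌈5301/412⌉ − ⌈5022/412⌉ = 13 − 13 = 0
n=19: ⌈(20·279)/412⌉ − ⌈(19·279)/412⌉ = ⌈5580/412⌉ − ⌈5301/412⌉ = 14 − 13 = 1
n=20: ⌈(21·279)/412⌉ − ⌈(20·279)/412⌉ = ⌈5859/412⌉ − ⌈5580/412⌉ = 15 − 14 = 1
n=21: ⌈(22·279)/412⌉ − ⌈(21·279)/412⌉ = ⌈6138/412⌉ − ⌈5859/412⌉ = 15 − 15 = 0
n=22: ⌈(23·279)/412⌉ − ⌈(22·279)/412⌉ = ⌈6417/412⌉ − ⌈6138/412⌉ = 16 − 15 = 1
n=23: ⌈(24·279)/412⌉ − ⌈(23·279)/412⌉ = ⌈6696/412⌉ − ⌈6417/412⌉ = 17 − 16 = 1
n=24: ⌈(25·279)/412⌉ − ⌈(24·279)/412⌉ = ⌈6975/412⌉ − ⌈6696/412⌉ = 17 − 17 = 0
n=25: ⌈(26·279)/412⌉ − ⌈(25·279)/412⌉ = ⌈7254/412⌉ − ⌈6975/412⌉ = 18 − 17 = 1
n=26: ⌈(27·279)/412⌉ − ⌈(26·279)/412⌉ = ⌈7533/412⌉ − ⌈7254/412⌉ = 19 − 18 = 1
n=27: ⌈(28·279)/412⌉ − ⌈(27·279)/412⌉ = ⌈7812/412⌉ − ⌈7533/412⌉ = 19 − 19 = 0
n=28: ⌈(29·279)/412⌉ − ⌈(28·279)/412⌉ = ⌈8091/412⌉ − ⌈7812/412⌉ = 20 − 19 = 1
n=29: ⌈(30·279)/412⌉ − ⌈(29·279)/412⌉ = ⌈8370/412⌉ − ⌈8091/412⌉ = 21 − 20 = 1
n=30: ⌈(31·279)/412⌉ − ⌈(30·279)/412⌉ = ⌈8649/412⌉ − ⌈8370/412⌉ = 21 − 21 = 0
n=31: ⌈(32·279)/412⌉ − ⌈(31·279)/412⌉ = ⌈8928/412⌉ − ⌈8649/412⌉ = 22 − 21 = 1
n=32: ⌈(33·279)/412⌉ − ⌈(32·279)/412⌉ = ⌈9207/412⌉ − ⌈8928/412⌉ = 23 − 22 = 1
n=33: ⌈(34·279)/412⌉ − ⌈(33·279)/412⌉ = ⌈9486/412⌉ − ⌈9207/412⌉ = 24 − 23 = 1
n=34: ⌈(35·279)/412⌉ − ⌈(34·279)/412⌉ = ⌈9765/412⌉ − ⌈9486/412⌉ = 24 − 24 = 0
n=35: ⌈(36·279)/412⌉ − ⌈(35·279)/412⌉ = ⌈10044/412⌉ − ⌈9765/412⌉ = 25 − 24 = 1
n=36: ⌈(37·279)/412⌉ − ⌈(36·279)/412⌉ = ⌈10323/412⌉ − ⌈10044/412⌉ = 26 − 25 = 1
n=37: ⌈(38·279)/412⌉ − ⌈(37·279)/412⌉ = ⌈10602/412⌉ − ⌈10323/412⌉ = 26 − 26 = 0
n=38: ⌈(39·279)/412⌉ − ⌈(38·279)/412⌉ = ⌈10881/412⌉ − ⌈10602/412⌉ = 27 − 26 = 1
n=39: ⌈(40·279)/412⌉ − ⌈(39·279)/412⌉ = ⌈11160/412⌉ − ⌈10881/412⌉ = 28 − 27 = 1
n=40: ⌈(41·279)/412⌉ − ⌈(40·279)/412⌉ = ⌈11439/412⌉ − ⌈11160/412⌉ = 28 − 28 = 0
n=41: ⌈(42·279)/412⌉ − ⌈(41·279)/412⌉ = ⌈11718/412⌉ − ⌈11439/412⌉ = 29 − 28 = 1
n=42: ⌈(43·279)/412⌉ − ⌈(42·279)/412⌉ = ⌈11997/412⌉ − ⌈11718/412⌉ = 30 − 29 = 1
n=43: ⌈(44·279)/412⌉ − ⌈(43·279)/412⌉ = ⌈12276/412⌉ − ⌈11997/412⌉ = 30 − 30 = 0
n=44: ⌈(45·279)/412⌉ − ⌈(44·279)/412⌉ = ⌈12555/412⌉ − ⌈12276/412⌉ = 31 − 30 = 1
n=45: ⌈(46·279)/412⌉ − ⌈(45·279)/412⌉ = ⌈12834/412⌉ − ⌈12555/412⌉ = 32 − 31 = 1
n=46: ⌈(47·279)/412⌉ − ⌈(46·279)/412⌉ = ⌈13113/412⌉ − ⌈12834/412⌉ = 32 − 32 = 0
n=47: ⌈(48·279)/412⌉ − ⌈(47·279)/412⌉ = ⌈13392/412⌉ − ⌈13113/412⌉ = 33 − 32 = 1
n=48: ⌈(49·279)/412⌉ − ⌈(48·279)/412⌉ = ⌈13671/412⌉ − ⌈13392/412⌉ = 34 − 33 = 1
n=49: ⌈(50·279)/412⌉ − ⌈(49·279)/412⌉ = ⌈13950/412⌉ − ⌈13671/412⌉ = 34 − 34 = 0
n=50: ⌈(51·279)/412⌉ − ⌈(50·279)/412⌉ = ⌈14229/412⌉ − ⌈13950/412⌉ = 35 − 34 = 1
n=51: ⌈(52·279)/412⌉ − ⌈(51·279)/412⌉ = ⌈14508/412⌉ − ⌈14229/412⌉ = 36 − 35 = 1
n=52: ⌈(53·279)/412⌉ − ⌈(52·279)/412⌉ = ⌈14787/412⌉ − ⌈14508/412⌉ = 36 − 36 = 0
n=53: ⌈(54·279)/412⌉ − ⌈(53·279)/412⌉ = ⌈15066/412⌉ − ⌈14787/412⌉ = 37 − 36 = 1
n=54: ⌈(55·279)/412⌉ − ⌈(54·279)/412⌉ = ⌈15345/412⌉ − ⌈15066/412⌉ = 38 − 37 = 1
n=55: ⌈(56·279)/412⌉ − ⌈(55·279)/412⌉ = ⌈15624/412⌉ − ⌈15345/412⌉ = 38 − 38 = 0
n=56: ⌈(57·279)/412⌉ − ⌈(56·279)/412⌉ = ⌈15903/412⌉ − ⌈15624/412⌉ = 39 − 38 = 1
n=57: ⌈(58·279)/412⌉ − ⌈(57·279)/412⌉ = ⌈16182/412⌉ − ⌈15903/412⌉ = 40 − 39 = 1
n=58: ⌈(59·279)/412⌉ − ⌈(58·279)/412⌉ = ⌈16461/412⌉ − ⌈16182/412⌉ = 40 − 40 = 0
n=59: ⌈(60·279)/412⌉ − ⌈(59·279)/412⌉ = ⌈16740/412⌉ − ⌈16461/412⌉ = 41 − 40 = 1
n=60: ⌈(61·279)/412⌉ − ⌈(60·279)/412⌉ = ⌈17019/412⌉ − ⌈16740/412⌉ = 42 − 41 = 1
n=61: ⌈(62·279)/412⌉ − ⌈(61·279)/412⌉ = ⌈17298/412⌉ − ⌈17019/412⌉ = 42 − 42 = 0
n=62: ⌈(63·279)/412⌉ − ⌈(62·279)/412⌉ = ⌈17577/412⌉ − ⌈17298/412⌉ = 43 − 42 = 1
n=63: ⌈(64·279)/412⌉ − ⌈(63·279)/412⌉ = ⌈17856/412⌉ − ⌈17577/412⌉ = 44 − 43 = 1
n=64: ⌈(65·279)/412⌉ − ⌈(64·279)/412⌉ = ⌈18135/412⌉ − ⌈17856/412⌉ = 45 − 44 = 1
n=65: ⌈(66·279)/412⌉ − ⌈(65·279)/412⌉ = ⌈18414/412⌉ − ⌈18135/412⌉ = 45 − 45 = 0
n=66: ⌈(67·279)/412⌉ − ⌈(66·279)/412⌉ = ⌈18693/412⌉ − ⌈18414/412⌉ = 46 − 45 = 1
n=67: ⌈(68·279)/412⌉ − ⌈(67·279)/412⌉ = ⌈18972/412⌉ − ⌈18693/412⌉ = 47 − 46 = 1
n=68: ⌈(69·279)/412⌉ − ⌈(68·279)/412⌉ = ⌈19251/412⌉ − ⌈18972/412⌉ = 47 − 47 = 0
n=69: ⌈(70·279)/412⌉ − ⌈(69·279)/412⌉ = ⌈19530/412⌉ − ⌈19251/412⌉ = 48 − 47 = 1
n=70: ⌈(71·279)/412⌉ − ⌈(70·279)/412⌉ = ⌈19809/412⌉ − ⌈19530/412⌉ = 49 − 48 = 1
n=71: ⌈(72·279)/412⌉ − ⌈(71·279)/412⌉ = ⌈20088/412⌉ − ⌈19809/412⌉ = 49 − 49 = 0
n=72: ⌈(73·279)/412⌉ − ⌈(72·279)/412⌉ = ⌈20367/412⌉ − ⌈20088/412⌉ = 50 − 49 = 1
n=73: ⌈(74·279)/412⌉ − ⌈(73·279)/412⌉ = ⌈20646/412⌉ − ⌈20367/412⌉ = 51 − 50 = 1
n=74: ⌈(75·279)/412⌉ − ⌈(74·279)/412⌉ = ⌈20925/412⌉ − ⌈20646/412⌉ = 51 − 51 = 0
n=75: ⌈(76·279)/412⌉ − ⌈(75·279)/412⌉ = ⌈21204/412⌉ − ⌈20925/412⌉ = 52 − 51 = 1
n=76: ⌈(77·279)/412⌉ − ⌈(76·279)/412⌉ = ⌈21483/412⌉ − ⌈21204/412⌉ = 53 − 52 = 1
n=77: ⌈(78·279)/412⌉ − ⌈(77·279)/412⌉ = ⌈21762/412⌉ − ⌈21483/412⌉ = 53 − 53 = 0
n=78: ⌈(79·279)/412⌉ − ⌈(78·279)/412⌉ = ⌈22041/412⌉ − ⌈21762/412⌉ = 54 − 53 = 1
n=79: ⌈(80·279)/412⌉ − ⌈(79·279)/412⌉ = ⌈22320/412⌉ − ⌈22041/412⌉ = 55 − 54 = 1
n=80: ⌈(81·279)/412⌉ − ⌈(80·279)/412⌉ = ⌈22599/412⌉ − ⌈22320/412⌉ = 55 − 55 = 0
n=81: ⌈(82·279)/412⌉ − ⌈(81·279)/412⌉ = ⌈22878/412⌉ − ⌈22599/412⌉ = 56 − 55 = 1
n=82: ⌈(83·279)/412⌉ − ⌈(82·279)/412⌉ = ⌈23157/412⌉ − ⌈22878/412⌉ = 57 − 56 = 1
n=83: ⌈(84·279)/412⌉ − ⌈(83·279)/412⌉ = ⌈23436/412⌉ − ⌈23157/412⌉ = 57 − 57 = 0
n=84: ⌈(85·279)/412⌉ − ⌈(84·279)/412⌉ = ⌈23715/412⌉ − ⌈23436/412⌉ = 58 − 57 = 1
n=85: ⌈(86·279)/412⌉ − ⌈(85·279)/412⌉ = ⌈23994/412⌉ − ⌈23715/412⌉ = 59 − 58 = 1
n=86: ⌈(87·279)/412⌉ − ⌈(86·279)/412⌉ = ⌈24273/412⌉ − ⌈23994/412⌉ = 59 − 59 = 0
n=87: ⌈(88·279)/412⌉ − ⌈(87·279)/412⌉ = ⌈24552/412⌉ − ⌈24273/412⌉ = 60 − 59 = 1
n=88: ⌈(89·279)/412⌉ − ⌈(88·279)/412⌉ = ⌈24831/412⌉ − ⌈24552/412⌉ = 61 − 60 = 1


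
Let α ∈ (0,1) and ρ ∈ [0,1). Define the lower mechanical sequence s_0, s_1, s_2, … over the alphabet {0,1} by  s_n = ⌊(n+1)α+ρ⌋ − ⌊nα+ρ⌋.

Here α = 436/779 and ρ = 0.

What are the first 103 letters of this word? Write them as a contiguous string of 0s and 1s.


n=0: ⌊(1·436)/779⌋ − ⌊(0·436)/779⌋ = ⌊436/779⌋ − ⌊0/779⌋ = 0 − 0 = 0
n=1: ⌊(2·436)/779⌋ − ⌊(1·436)/779⌋ = ⌊872/779⌋ − ⌊436/779⌋ = 1 − 0 = 1
n=2: ⌊(3·436)/779⌋ − ⌊(2·436)/779⌋ = ⌊1308/779⌋ − ⌊872/779⌋ = 1 − 1 = 0
n=3: ⌊(4·436)/779⌋ − ⌊(3·436)/779⌋ = ⌊1744/779⌋ − ⌊1308/779⌋ = 2 − 1 = 1
n=4: ⌊(5·436)/779⌋ − ⌊(4·436)/779⌋ = ⌊2180/779⌋ − ⌊1744/779⌋ = 2 − 2 = 0
n=5: ⌊(6·436)/779⌋ − ⌊(5·436)/779⌋ = ⌊2616/779⌋ − ⌊2180/779⌋ = 3 − 2 = 1
n=6: ⌊(7·436)/779⌋ − ⌊(6·436)/779⌋ = ⌊3052/779⌋ − ⌊2616/779⌋ = 3 − 3 = 0
n=7: ⌊(8·436)/779⌋ − ⌊(7·436)/779⌋ = ⌊3488/779⌋ − ⌊3052/779⌋ = 4 − 3 = 1
n=8: ⌊(9·436)/779⌋ − ⌊(8·436)/779⌋ = ⌊3924/779⌋ − ⌊3488/779⌋ = 5 − 4 = 1
n=9: ⌊(10·436)/779⌋ − ⌊(9·436)/779⌋ = ⌊4360/779⌋ − ⌊3924/779⌋ = 5 − 5 = 0
n=10: ⌊(11·436)/779⌋ − ⌊(10·436)/779⌋ = ⌊4796/779⌋ − ⌊4360/779⌋ = 6 − 5 = 1
n=11: ⌊(12·436)/779⌋ − ⌊(11·436)/779⌋ = ⌊5232/779⌋ − ⌊4796/779⌋ = 6 − 6 = 0
n=12: ⌊(13·436)/779⌋ − ⌊(12·436)/779⌋ = ⌊5668/779⌋ − ⌊5232/779⌋ = 7 − 6 = 1
n=13: ⌊(14·436)/779⌋ − ⌊(13·436)/779⌋ = ⌊6104/779⌋ − ⌊5668/779⌋ = 7 − 7 = 0
n=14: ⌊(15·436)/779⌋ − ⌊(14·436)/779⌋ = ⌊6540/779⌋ − ⌊6104/779⌋ = 8 − 7 = 1
n=15: ⌊(16·436)/779⌋ − ⌊(15·436)/779⌋ = ⌊6976/779⌋ − ⌊6540/779⌋ = 8 − 8 = 0
n=16: ⌊(17·436)/779⌋ − ⌊(16·436)/779⌋ = ⌊7412/779⌋ − ⌊6976/779⌋ = 9 − 8 = 1
n=17: ⌊(18·436)/779⌋ − ⌊(17·436)/779⌋ = ⌊7848/779⌋ − ⌊7412/779⌋ = 10 − 9 = 1
n=18: ⌊(19·436)/779⌋ − ⌊(18·436)/779⌋ = ⌊8284/779⌋ − ⌊7848/779⌋ = 10 − 10 = 0
n=19: ⌊(20·436)/779⌋ − ⌊(19·436)/779⌋ = ⌊8720/779⌋ − ⌊8284/779⌋ = 11 − 10 = 1
n=20: ⌊(21·436)/779⌋ − ⌊(20·436)/779⌋ = ⌊9156/779⌋ − ⌊8720/779⌋ = 11 − 11 = 0
n=21: ⌊(22·436)/779⌋ − ⌊(21·436)/779⌋ = ⌊9592/779⌋ − ⌊9156/779⌋ = 12 − 11 = 1
n=22: ⌊(23·436)/779⌋ − ⌊(22·436)/779⌋ = ⌊10028/779⌋ − ⌊9592/779⌋ = 12 − 12 = 0
n=23: ⌊(24·436)/779⌋ − ⌊(23·436)/779⌋ = ⌊10464/779⌋ − ⌊10028/779⌋ = 13 − 12 = 1
n=24: ⌊(25·436)/779⌋ − ⌊(24·436)/779⌋ = ⌊10900/779⌋ − ⌊10464/779⌋ = 13 − 13 = 0
n=25: ⌊(26·436)/779⌋ − ⌊(25·436)/779⌋ = ⌊11336/779⌋ − ⌊10900/779⌋ = 14 − 13 = 1
n=26: ⌊(27·436)/779⌋ − ⌊(26·436)/779⌋ = ⌊11772/779⌋ − ⌊11336/779⌋ = 15 − 14 = 1
n=27: ⌊(28·436)/779⌋ − ⌊(27·436)/779⌋ = ⌊12208/779⌋ − ⌊11772/779⌋ = 15 − 15 = 0
n=28: ⌊(29·436)/779⌋ − ⌊(28·436)/779⌋ = ⌊12644/779⌋ − ⌊12208/779⌋ = 16 − 15 = 1
n=29: ⌊(30·436)/779⌋ − ⌊(29·436)/779⌋ = ⌊13080/779⌋ − ⌊12644/779⌋ = 16 − 16 = 0
n=30: ⌊(31·436)/779⌋ − ⌊(30·436)/779⌋ = ⌊13516/779⌋ − ⌊13080/779⌋ = 17 − 16 = 1
n=31: ⌊(32·436)/779⌋ − ⌊(31·436)/779⌋ = ⌊13952/779⌋ − ⌊13516/779⌋ = 17 − 17 = 0
n=32: ⌊(33·436)/779⌋ − ⌊(32·436)/779⌋ = ⌊14388/779⌋ − ⌊13952/779⌋ = 18 − 17 = 1
n=33: ⌊(34·436)/779⌋ − ⌊(33·436)/779⌋ = ⌊14824/779⌋ − ⌊14388/779⌋ = 19 − 18 = 1
n=34: ⌊(35·436)/779⌋ − ⌊(34·436)/779⌋ = ⌊15260/779⌋ − ⌊14824/779⌋ = 19 − 19 = 0
n=35: ⌊(36·436)/779⌋ − ⌊(35·436)/779⌋ = ⌊15696/779⌋ − ⌊15260/779⌋ = 20 − 19 = 1
n=36: ⌊(37·436)/779⌋ − ⌊(36·436)/779⌋ = ⌊16132/779⌋ − ⌊15696/779⌋ = 20 − 20 = 0
n=37: ⌊(38·436)/779⌋ − ⌊(37·436)/779⌋ = ⌊16568/779⌋ − ⌊16132/779⌋ = 21 − 20 = 1
n=38: ⌊(39·436)/779⌋ − ⌊(38·436)/779⌋ = ⌊17004/779⌋ − ⌊16568/779⌋ = 21 − 21 = 0
n=39: ⌊(40·436)/779⌋ − ⌊(39·436)/779⌋ = ⌊17440/779⌋ − ⌊17004/779⌋ = 22 − 21 = 1
n=40: ⌊(41·436)/779⌋ − ⌊(40·436)/779⌋ = ⌊17876/779⌋ − ⌊17440/779⌋ = 22 − 22 = 0
n=41: ⌊(42·436)/779⌋ − ⌊(41·436)/779⌋ = ⌊18312/779⌋ − ⌊17876/779⌋ = 23 − 22 = 1
n=42: ⌊(43·436)/779⌋ − ⌊(42·436)/779⌋ = ⌊18748/779⌋ − ⌊18312/779⌋ = 24 − 23 = 1
n=43: ⌊(44·436)/779⌋ − ⌊(43·436)/779⌋ = ⌊19184/779⌋ − ⌊18748/779⌋ = 24 − 24 = 0
n=44: ⌊(45·436)/779⌋ − ⌊(44·436)/779⌋ = ⌊19620/779⌋ − ⌊19184/779⌋ = 25 − 24 = 1
n=45: ⌊(46·436)/779⌋ − ⌊(45·436)/779⌋ = ⌊20056/779⌋ − ⌊19620/779⌋ = 25 − 25 = 0
n=46: ⌊(47·436)/779⌋ − ⌊(46·436)/779⌋ = ⌊20492/779⌋ − ⌊20056/779⌋ = 26 − 25 = 1
n=47: ⌊(48·436)/779⌋ − ⌊(47·436)/779⌋ = ⌊20928/779⌋ − ⌊20492/779⌋ = 26 − 26 = 0
n=48: ⌊(49·436)/779⌋ − ⌊(48·436)/779⌋ = ⌊21364/779⌋ − ⌊20928/779⌋ = 27 − 26 = 1
n=49: ⌊(50·436)/779⌋ − ⌊(49·436)/779⌋ = ⌊21800/779⌋ − ⌊21364/779⌋ = 27 − 27 = 0
n=50: ⌊(51·436)/779⌋ − ⌊(50·436)/779⌋ = ⌊22236/779⌋ − ⌊21800/779⌋ = 28 − 27 = 1
n=51: ⌊(52·436)/779⌋ − ⌊(51·436)/779⌋ = ⌊22672/779⌋ − ⌊22236/779⌋ = 29 − 28 = 1
n=52: ⌊(53·436)/779⌋ − ⌊(52·436)/779⌋ = ⌊23108/779⌋ − ⌊22672/779⌋ = 29 − 29 = 0
n=53: ⌊(54·436)/779⌋ − ⌊(53·436)/779⌋ = ⌊23544/779⌋ − ⌊23108/779⌋ = 30 − 29 = 1
n=54: ⌊(55·436)/779⌋ − ⌊(54·436)/779⌋ = ⌊23980/779⌋ − ⌊23544/779⌋ = 30 − 30 = 0
n=55: ⌊(56·436)/779⌋ − ⌊(55·436)/779⌋ = ⌊24416/779⌋ − ⌊23980/779⌋ = 31 − 30 = 1
n=56: ⌊(57·436)/779⌋ − ⌊(56·436)/779⌋ = ⌊24852/779⌋ − ⌊24416/779⌋ = 31 − 31 = 0
n=57: ⌊(58·436)/779⌋ − ⌊(57·436)/779⌋ = ⌊25288/779⌋ − ⌊24852/779⌋ = 32 − 31 = 1
n=58: ⌊(59·436)/779⌋ − ⌊(58·436)/779⌋ = ⌊25724/779⌋ − ⌊25288/779⌋ = 33 − 32 = 1
n=59: ⌊(60·436)/779⌋ − ⌊(59·436)/779⌋ = ⌊26160/779⌋ − ⌊25724/779⌋ = 33 − 33 = 0
n=60: ⌊(61·436)/779⌋ − ⌊(60·436)/779⌋ = ⌊26596/779⌋ − ⌊26160/779⌋ = 34 − 33 = 1
n=61: ⌊(62·436)/779⌋ − ⌊(61·436)/779⌋ = ⌊27032/779⌋ − ⌊26596/779⌋ = 34 − 34 = 0
n=62: ⌊(63·436)/779⌋ − ⌊(62·436)/779⌋ = ⌊27468/779⌋ − ⌊27032/779⌋ = 35 − 34 = 1
n=63: ⌊(64·436)/779⌋ − ⌊(63·436)/779⌋ = ⌊27904/779⌋ − ⌊27468/779⌋ = 35 − 35 = 0
n=64: ⌊(65·436)/779⌋ − ⌊(64·436)/779⌋ = ⌊28340/779⌋ − ⌊27904/779⌋ = 36 − 35 = 1
n=65: ⌊(66·436)/779⌋ − ⌊(65·436)/779⌋ = ⌊28776/779⌋ − ⌊28340/779⌋ = 36 − 36 = 0
n=66: ⌊(67·436)/779⌋ − ⌊(66·436)/779⌋ = ⌊29212/779⌋ − ⌊28776/779⌋ = 37 − 36 = 1
n=67: ⌊(68·436)/779⌋ − ⌊(67·436)/779⌋ = ⌊29648/779⌋ − ⌊29212/779⌋ = 38 − 37 = 1
n=68: ⌊(69·436)/779⌋ − ⌊(68·436)/779⌋ = ⌊30084/779⌋ − ⌊29648/779⌋ = 38 − 38 = 0
n=69: ⌊(70·436)/779⌋ − ⌊(69·436)/779⌋ = ⌊30520/779⌋ − ⌊30084/779⌋ = 39 − 38 = 1
n=70: ⌊(71·436)/779⌋ − ⌊(70·436)/779⌋ = ⌊30956/779⌋ − ⌊30520/779⌋ = 39 − 39 = 0
n=71: ⌊(72·436)/779⌋ − ⌊(71·436)/779⌋ = ⌊31392/779⌋ − ⌊30956/779⌋ = 40 − 39 = 1
n=72: ⌊(73·436)/779⌋ − ⌊(72·436)/779⌋ = ⌊31828/779⌋ − ⌊31392/779⌋ = 40 − 40 = 0
n=73: ⌊(74·436)/779⌋ − ⌊(73·436)/779⌋ = ⌊32264/779⌋ − ⌊31828/779⌋ = 41 − 40 = 1
n=74: ⌊(75·436)/779⌋ − ⌊(74·436)/779⌋ = ⌊32700/779⌋ − ⌊32264/779⌋ = 41 − 41 = 0
n=75: ⌊(76·436)/779⌋ − ⌊(75·436)/779⌋ = ⌊33136/779⌋ − ⌊32700/779⌋ = 42 − 41 = 1
n=76: ⌊(77·436)/779⌋ − ⌊(76·436)/779⌋ = ⌊33572/779⌋ − ⌊33136/779⌋ = 43 − 42 = 1
n=77: ⌊(78·436)/779⌋ − ⌊(77·436)/779⌋ = ⌊34008/779⌋ − ⌊33572/779⌋ = 43 − 43 = 0
n=78: ⌊(79·436)/779⌋ − ⌊(78·436)/779⌋ = ⌊34444/779⌋ − ⌊34008/779⌋ = 44 − 43 = 1
n=79: ⌊(80·436)/779⌋ − ⌊(79·436)/779⌋ = ⌊34880/779⌋ − ⌊34444/779⌋ = 44 − 44 = 0
n=80: ⌊(81·436)/779⌋ − ⌊(80·436)/779⌋ = ⌊35316/779⌋ − ⌊34880/779⌋ = 45 − 44 = 1
n=81: ⌊(82·436)/779⌋ − ⌊(81·436)/779⌋ = ⌊35752/779⌋ − ⌊35316/779⌋ = 45 − 45 = 0
n=82: ⌊(83·436)/779⌋ − ⌊(82·436)/779⌋ = ⌊36188/779⌋ − ⌊35752/779⌋ = 46 − 45 = 1
n=83: ⌊(84·436)/779⌋ − ⌊(83·436)/779⌋ = ⌊36624/779⌋ − ⌊36188/779⌋ = 47 − 46 = 1
n=84: ⌊(85·436)/779⌋ − ⌊(84·436)/779⌋ = ⌊37060/779⌋ − ⌊36624/779⌋ = 47 − 47 = 0
n=85: ⌊(86·436)/779⌋ − ⌊(85·436)/779⌋ = ⌊37496/779⌋ − ⌊37060/779⌋ = 48 − 47 = 1
n=86: ⌊(87·436)/779⌋ − ⌊(86·436)/779⌋ = ⌊37932/779⌋ − ⌊37496/779⌋ = 48 − 48 = 0
n=87: ⌊(88·436)/779⌋ − ⌊(87·436)/779⌋ = ⌊38368/779⌋ − ⌊37932/779⌋ = 49 − 48 = 1
n=88: ⌊(89·436)/779⌋ − ⌊(88·436)/779⌋ = ⌊38804/779⌋ − ⌊38368/779⌋ = 49 − 49 = 0
n=89: ⌊(90·436)/779⌋ − ⌊(89·436)/779⌋ = ⌊39240/779⌋ − ⌊38804/779⌋ = 50 − 49 = 1
n=90: ⌊(91·436)/779⌋ − ⌊(90·436)/779⌋ = ⌊39676/779⌋ − ⌊39240/779⌋ = 50 − 50 = 0
n=91: ⌊(92·436)/779⌋ − ⌊(91·436)/779⌋ = ⌊40112/779⌋ − ⌊39676/779⌋ = 51 − 50 = 1
n=92: ⌊(93·436)/779⌋ − ⌊(92·436)/779⌋ = ⌊40548/779⌋ − ⌊40112/779⌋ = 52 − 51 = 1
n=93: ⌊(94·436)/779⌋ − ⌊(93·436)/779⌋ = ⌊40984/779⌋ − ⌊40548/779⌋ = 52 − 52 = 0
n=94: ⌊(95·436)/779⌋ − ⌊(94·436)/779⌋ = ⌊41420/779⌋ − ⌊40984/779⌋ = 53 − 52 = 1
n=95: ⌊(96·436)/779⌋ − ⌊(95·436)/779⌋ = ⌊41856/779⌋ − ⌊41420/779⌋ = 53 − 53 = 0
n=96: ⌊(97·436)/779⌋ − ⌊(96·436)/779⌋ = ⌊42292/779⌋ − ⌊41856/779⌋ = 54 − 53 = 1
n=97: ⌊(98·436)/779⌋ − ⌊(97·436)/779⌋ = ⌊42728/779⌋ − ⌊42292/779⌋ = 54 − 54 = 0
n=98: ⌊(99·436)/779⌋ − ⌊(98·436)/779⌋ = ⌊43164/779⌋ − ⌊42728/779⌋ = 55 − 54 = 1
n=99: ⌊(100·436)/779⌋ − ⌊(99·436)/779⌋ = ⌊43600/779⌋ − ⌊43164/779⌋ = 55 − 55 = 0
n=100: ⌊(101·436)/779⌋ − ⌊(100·436)/779⌋ = ⌊44036/779⌋ − ⌊43600/779⌋ = 56 − 55 = 1
n=101: ⌊(102·436)/779⌋ − ⌊(101·436)/779⌋ = ⌊44472/779⌋ − ⌊44036/779⌋ = 57 − 56 = 1
n=102: ⌊(103·436)/779⌋ − ⌊(102·436)/779⌋ = ⌊44908/779⌋ − ⌊44472/779⌋ = 57 − 57 = 0

0101010110101010110101010110101011010101011010101011010101101010101101010101101010110101010110101010110


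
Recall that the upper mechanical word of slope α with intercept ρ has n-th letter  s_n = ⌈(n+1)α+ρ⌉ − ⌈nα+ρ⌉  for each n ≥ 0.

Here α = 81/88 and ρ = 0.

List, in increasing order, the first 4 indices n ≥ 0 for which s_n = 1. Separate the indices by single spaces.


n=0: ⌈81/88⌉−⌈0/88⌉ = 1−0 = 1  ← one
n=1: ⌈162/88⌉−⌈81/88⌉ = 2−1 = 1  ← one
n=2: ⌈243/88⌉−⌈162/88⌉ = 3−2 = 1  ← one
n=3: ⌈324/88⌉−⌈243/88⌉ = 4−3 = 1  ← one
positions of the first 4 ones: 0 1 2 3

0 1 2 3


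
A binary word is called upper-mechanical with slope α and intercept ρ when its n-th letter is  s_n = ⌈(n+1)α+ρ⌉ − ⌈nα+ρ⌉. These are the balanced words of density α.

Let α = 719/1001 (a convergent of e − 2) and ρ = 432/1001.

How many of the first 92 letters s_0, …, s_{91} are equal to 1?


#1s = Σ_{n=0}^{91} s_n = Σ_{n=0}^{91} (⌈(n+1)α+ρ⌉ − ⌈nα+ρ⌉)
the sum telescopes: every ⌈nα+ρ⌉ with 0 < n < 92 appears once with + and once with −, leaving ⌈92α+ρ⌉ − ⌈0·α+ρ⌉
92α + ρ = (92·719 + 432) / 1001 = 66580/1001
ρ = 432/1001
⌈66580/1001⌉ = 67,  ⌈432/1001⌉ = 1
#1s = 67 − 1 = 66

66


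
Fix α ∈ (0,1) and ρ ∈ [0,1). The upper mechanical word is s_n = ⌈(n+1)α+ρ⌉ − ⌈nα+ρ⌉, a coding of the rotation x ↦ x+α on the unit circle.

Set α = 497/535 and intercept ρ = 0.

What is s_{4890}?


1

(n+1)α + ρ = (4891·497) / 535 = 2430827/535
nα + ρ     = (4890·497) / 535 = 2430330/535
⌈2430827/535⌉ = 4544,  ⌈2430330/535⌉ = 4543
s_{4890} = 4544 − 4543 = 1


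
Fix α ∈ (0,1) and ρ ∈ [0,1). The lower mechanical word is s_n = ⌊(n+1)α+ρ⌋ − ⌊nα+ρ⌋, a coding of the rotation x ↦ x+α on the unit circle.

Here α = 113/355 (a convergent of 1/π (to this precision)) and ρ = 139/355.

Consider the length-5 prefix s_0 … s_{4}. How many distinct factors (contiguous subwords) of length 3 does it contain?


3

t_n = ⌊(n·113+139)/355⌋ for n = 0 … 5:
  n=0…5: ⌊139/355⌋=0 ⌊252/355⌋=0 ⌊365/355⌋=1 ⌊478/355⌋=1 ⌊591/355⌋=1 ⌊704/355⌋=1
s_n = t_(n+1) − t_n for n = 0 … 4 gives
prefix = 01000
slide a length-3 window over [0..2] … [2..4] (3 windows); first occurrence of each distinct factor:
  [  0..  2] 010
  [  1..  3] 100
  [  2..  4] 000
distinct factors: {000, 010, 100}
count = 3  (Sturmian bound for length 3 is 4)


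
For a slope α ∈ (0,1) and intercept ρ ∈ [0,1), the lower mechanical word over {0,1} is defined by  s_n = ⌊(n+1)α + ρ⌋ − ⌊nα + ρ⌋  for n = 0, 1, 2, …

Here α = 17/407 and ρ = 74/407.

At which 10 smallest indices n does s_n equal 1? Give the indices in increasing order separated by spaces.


n=0: ⌊91/407⌋−⌊74/407⌋ = 0−0 = 0
n=1: ⌊108/407⌋−⌊91/407⌋ = 0−0 = 0
  …
n=19: ⌊414/407⌋−⌊397/407⌋ = 1−0 = 1  ← one
n=20: ⌊431/407⌋−⌊414/407⌋ = 1−1 = 0
n=21: ⌊448/407⌋−⌊431/407⌋ = 1−1 = 0
  …
n=43: ⌊822/407⌋−⌊805/407⌋ = 2−1 = 1  ← one
n=44: ⌊839/407⌋−⌊822/407⌋ = 2−2 = 0
n=45: ⌊856/407⌋−⌊839/407⌋ = 2−2 = 0
  …
n=67: ⌊1230/407⌋−⌊1213/407⌋ = 3−2 = 1  ← one
n=68: ⌊1247/407⌋−⌊1230/407⌋ = 3−3 = 0
n=69: ⌊1264/407⌋−⌊1247/407⌋ = 3−3 = 0
  …
n=91: ⌊1638/407⌋−⌊1621/407⌋ = 4−3 = 1  ← one
n=92: ⌊1655/407⌋−⌊1638/407⌋ = 4−4 = 0
n=93: ⌊1672/407⌋−⌊1655/407⌋ = 4−4 = 0
  …
n=115: ⌊2046/407⌋−⌊2029/407⌋ = 5−4 = 1  ← one
n=116: ⌊2063/407⌋−⌊2046/407⌋ = 5−5 = 0
n=117: ⌊2080/407⌋−⌊2063/407⌋ = 5−5 = 0
  …
n=139: ⌊2454/407⌋−⌊2437/407⌋ = 6−5 = 1  ← one
n=140: ⌊2471/407⌋−⌊2454/407⌋ = 6−6 = 0
n=141: ⌊2488/407⌋−⌊2471/407⌋ = 6−6 = 0
  …
n=163: ⌊2862/407⌋−⌊2845/407⌋ = 7−6 = 1  ← one
n=164: ⌊2879/407⌋−⌊2862/407⌋ = 7−7 = 0
n=165: ⌊2896/407⌋−⌊2879/407⌋ = 7−7 = 0
  …
n=187: ⌊3270/407⌋−⌊3253/407⌋ = 8−7 = 1  ← one
n=188: ⌊3287/407⌋−⌊3270/407⌋ = 8−8 = 0
n=189: ⌊3304/407⌋−⌊3287/407⌋ = 8−8 = 0
  …
n=211: ⌊3678/407⌋−⌊3661/407⌋ = 9−8 = 1  ← one
n=212: ⌊3695/407⌋−⌊3678/407⌋ = 9−9 = 0
n=213: ⌊3712/407⌋−⌊3695/407⌋ = 9−9 = 0
  …
n=235: ⌊4086/407⌋−⌊4069/407⌋ = 10−9 = 1  ← one
positions of the first 10 ones: 19 43 67 91 115 139 163 187 211 235

19 43 67 91 115 139 163 187 211 235


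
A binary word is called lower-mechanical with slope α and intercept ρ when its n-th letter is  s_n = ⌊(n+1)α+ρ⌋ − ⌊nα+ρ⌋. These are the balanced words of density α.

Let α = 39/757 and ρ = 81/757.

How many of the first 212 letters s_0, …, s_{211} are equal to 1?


#1s = Σ_{n=0}^{211} s_n = Σ_{n=0}^{211} (⌊(n+1)α+ρ⌋ − ⌊nα+ρ⌋)
the sum telescopes: every ⌊nα+ρ⌋ with 0 < n < 212 appears once with + and once with −, leaving ⌊212α+ρ⌋ − ⌊0·α+ρ⌋
212α + ρ = (212·39 + 81) / 757 = 8349/757
ρ = 81/757
⌊8349/757⌋ = 11,  ⌊81/757⌋ = 0
#1s = 11 − 0 = 11

11


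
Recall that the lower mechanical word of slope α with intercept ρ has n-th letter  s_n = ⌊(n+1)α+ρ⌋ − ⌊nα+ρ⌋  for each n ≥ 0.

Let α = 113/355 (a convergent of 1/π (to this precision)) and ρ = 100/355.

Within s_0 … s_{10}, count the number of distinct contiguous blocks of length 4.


3

t_n = ⌊(n·113+100)/355⌋ for n = 0 … 11:
  n=0…9: ⌊100/355⌋=0 ⌊213/355⌋=0 ⌊326/355⌋=0 ⌊439/355⌋=1 ⌊552/355⌋=1 ⌊665/355⌋=1 ⌊778/355⌋=2 ⌊891/355⌋=2 ⌊1004/355⌋=2 ⌊1117/355⌋=3
  n=10…11: ⌊1230/355⌋=3 ⌊1343/355⌋=3
s_n = t_(n+1) − t_n for n = 0 … 10 gives
prefix = 00100100100
slide a length-4 window over [0..3] … [7..10] (8 windows); first occurrence of each distinct factor:
  [  0..  3] 0010
  [  1..  4] 0100
  [  2..  5] 1001
  (the other 5 windows repeat one of these)
distinct factors: {0010, 0100, 1001}
count = 3  (Sturmian bound for length 4 is 5)


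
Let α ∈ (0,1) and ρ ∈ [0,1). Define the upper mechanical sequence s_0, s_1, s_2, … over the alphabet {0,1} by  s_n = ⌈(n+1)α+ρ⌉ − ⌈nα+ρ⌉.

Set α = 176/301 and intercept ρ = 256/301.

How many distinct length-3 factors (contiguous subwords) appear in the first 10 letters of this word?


4

t_n = ⌈(n·176+256)/301⌉ for n = 0 … 10:
  n=0…9: ⌈256/301⌉=1 ⌈432/301⌉=2 ⌈608/301⌉=3 ⌈784/301⌉=3 ⌈960/301⌉=4 ⌈1136/301⌉=4 ⌈1312/301⌉=5 ⌈1488/301⌉=5 ⌈1664/301⌉=6 ⌈1840/301⌉=7
  n=10: ⌈2016/301⌉=7
s_n = t_(n+1) − t_n for n = 0 … 9 gives
prefix = 1101010110
slide a length-3 window over [0..2] … [7..9] (8 windows); first occurrence of each distinct factor:
  [  0..  2] 110
  [  1..  3] 101
  [  2..  4] 010
  [  6..  8] 011
  (the other 4 windows repeat one of these)
distinct factors: {010, 011, 101, 110}
count = 4  (Sturmian bound for length 3 is 4)


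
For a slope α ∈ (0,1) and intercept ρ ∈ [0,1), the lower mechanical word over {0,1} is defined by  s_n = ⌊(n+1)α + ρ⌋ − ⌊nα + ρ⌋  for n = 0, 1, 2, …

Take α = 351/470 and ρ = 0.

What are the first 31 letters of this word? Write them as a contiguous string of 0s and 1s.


0110111011101110111011101110111

n=0: ⌊(1·351)/470⌋ − ⌊(0·351)/470⌋ = ⌊351/470⌋ − ⌊0/470⌋ = 0 − 0 = 0
n=1: ⌊(2·351)/470⌋ − ⌊(1·351)/470⌋ = ⌊702/470⌋ − ⌊351/470⌋ = 1 − 0 = 1
n=2: ⌊(3·351)/470⌋ − ⌊(2·351)/470⌋ = ⌊1053/470⌋ − ⌊702/470⌋ = 2 − 1 = 1
n=3: ⌊(4·351)/470⌋ − ⌊(3·351)/470⌋ = ⌊1404/470⌋ − ⌊1053/470⌋ = 2 − 2 = 0
n=4: ⌊(5·351)/470⌋ − ⌊(4·351)/470⌋ = ⌊1755/470⌋ − ⌊1404/470⌋ = 3 − 2 = 1
n=5: ⌊(6·351)/470⌋ − ⌊(5·351)/470⌋ = ⌊2106/470⌋ − ⌊1755/470⌋ = 4 − 3 = 1
n=6: ⌊(7·351)/470⌋ − ⌊(6·351)/470⌋ = ⌊2457/470⌋ − ⌊2106/470⌋ = 5 − 4 = 1
n=7: ⌊(8·351)/470⌋ − ⌊(7·351)/470⌋ = ⌊2808/470⌋ − ⌊2457/470⌋ = 5 − 5 = 0
n=8: ⌊(9·351)/470⌋ − ⌊(8·351)/470⌋ = ⌊3159/470⌋ − ⌊2808/470⌋ = 6 − 5 = 1
n=9: ⌊(10·351)/470⌋ − ⌊(9·351)/470⌋ = ⌊3510/470⌋ − ⌊3159/470⌋ = 7 − 6 = 1
n=10: ⌊(11·351)/470⌋ − ⌊(10·351)/470⌋ = ⌊3861/470⌋ − ⌊3510/470⌋ = 8 − 7 = 1
n=11: ⌊(12·351)/470⌋ − ⌊(11·351)/470⌋ = ⌊4212/470⌋ − ⌊3861/470⌋ = 8 − 8 = 0
n=12: ⌊(13·351)/470⌋ − ⌊(12·351)/470⌋ = ⌊4563/470⌋ − ⌊4212/470⌋ = 9 − 8 = 1
n=13: ⌊(14·351)/470⌋ − ⌊(13·351)/470⌋ = ⌊4914/470⌋ − ⌊4563/470⌋ = 10 − 9 = 1
n=14: ⌊(15·351)/470⌋ − ⌊(14·351)/470⌋ = ⌊5265/470⌋ − ⌊4914/470⌋ = 11 − 10 = 1
n=15: ⌊(16·351)/470⌋ − ⌊(15·351)/470⌋ = ⌊5616/470⌋ − ⌊5265/470⌋ = 11 − 11 = 0
n=16: ⌊(17·351)/470⌋ − ⌊(16·351)/470⌋ = ⌊5967/470⌋ − ⌊5616/470⌋ = 12 − 11 = 1
n=17: ⌊(18·351)/470⌋ − ⌊(17·351)/470⌋ = ⌊6318/470⌋ − ⌊5967/470⌋ = 13 − 12 = 1
n=18: ⌊(19·351)/470⌋ − ⌊(18·351)/470⌋ = ⌊6669/470⌋ − ⌊6318/470⌋ = 14 − 13 = 1
n=19: ⌊(20·351)/470⌋ − ⌊(19·351)/470⌋ = ⌊7020/470⌋ − ⌊6669/470⌋ = 14 − 14 = 0
n=20: ⌊(21·351)/470⌋ − ⌊(20·351)/470⌋ = ⌊7371/470⌋ − ⌊7020/470⌋ = 15 − 14 = 1
n=21: ⌊(22·351)/470⌋ − ⌊(21·351)/470⌋ = ⌊7722/470⌋ − ⌊7371/470⌋ = 16 − 15 = 1
n=22: ⌊(23·351)/470⌋ − ⌊(22·351)/470⌋ = ⌊8073/470⌋ − ⌊7722/470⌋ = 17 − 16 = 1
n=23: ⌊(24·351)/470⌋ − ⌊(23·351)/470⌋ = ⌊8424/470⌋ − ⌊8073/470⌋ = 17 − 17 = 0
n=24: ⌊(25·351)/470⌋ − ⌊(24·351)/470⌋ = ⌊8775/470⌋ − ⌊8424/470⌋ = 18 − 17 = 1
n=25: ⌊(26·351)/470⌋ − ⌊(25·351)/470⌋ = ⌊9126/470⌋ − ⌊8775/470⌋ = 19 − 18 = 1
n=26: ⌊(27·351)/470⌋ − ⌊(26·351)/470⌋ = ⌊9477/470⌋ − ⌊9126/470⌋ = 20 − 19 = 1
n=27: ⌊(28·351)/470⌋ − ⌊(27·351)/470⌋ = ⌊9828/470⌋ − ⌊9477/470⌋ = 20 − 20 = 0
n=28: ⌊(29·351)/470⌋ − ⌊(28·351)/470⌋ = ⌊10179/470⌋ − ⌊9828/470⌋ = 21 − 20 = 1
n=29: ⌊(30·351)/470⌋ − ⌊(29·351)/470⌋ = ⌊10530/470⌋ − ⌊10179/470⌋ = 22 − 21 = 1
n=30: ⌊(31·351)/470⌋ − ⌊(30·351)/470⌋ = ⌊10881/470⌋ − ⌊10530/470⌋ = 23 − 22 = 1


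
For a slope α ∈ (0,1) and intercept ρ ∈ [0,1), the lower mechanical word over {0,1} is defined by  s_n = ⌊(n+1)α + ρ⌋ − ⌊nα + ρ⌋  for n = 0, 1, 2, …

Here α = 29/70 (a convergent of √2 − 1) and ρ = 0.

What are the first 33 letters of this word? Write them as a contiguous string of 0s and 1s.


001010010100101010010100101010010

n=0: ⌊(1·29)/70⌋ − ⌊(0·29)/70⌋ = ⌊29/70⌋ − ⌊0/70⌋ = 0 − 0 = 0
n=1: ⌊(2·29)/70⌋ − ⌊(1·29)/70⌋ = ⌊58/70⌋ − ⌊29/70⌋ = 0 − 0 = 0
n=2: ⌊(3·29)/70⌋ − ⌊(2·29)/70⌋ = ⌊87/70⌋ − ⌊58/70⌋ = 1 − 0 = 1
n=3: ⌊(4·29)/70⌋ − ⌊(3·29)/70⌋ = ⌊116/70⌋ − ⌊87/70⌋ = 1 − 1 = 0
n=4: ⌊(5·29)/70⌋ − ⌊(4·29)/70⌋ = ⌊145/70⌋ − ⌊116/70⌋ = 2 − 1 = 1
n=5: ⌊(6·29)/70⌋ − ⌊(5·29)/70⌋ = ⌊174/70⌋ − ⌊145/70⌋ = 2 − 2 = 0
n=6: ⌊(7·29)/70⌋ − ⌊(6·29)/70⌋ = ⌊203/70⌋ − ⌊174/70⌋ = 2 − 2 = 0
n=7: ⌊(8·29)/70⌋ − ⌊(7·29)/70⌋ = ⌊232/70⌋ − ⌊203/70⌋ = 3 − 2 = 1
n=8: ⌊(9·29)/70⌋ − ⌊(8·29)/70⌋ = ⌊261/70⌋ − ⌊232/70⌋ = 3 − 3 = 0
n=9: ⌊(10·29)/70⌋ − ⌊(9·29)/70⌋ = ⌊290/70⌋ − ⌊261/70⌋ = 4 − 3 = 1
n=10: ⌊(11·29)/70⌋ − ⌊(10·29)/70⌋ = ⌊319/70⌋ − ⌊290/70⌋ = 4 − 4 = 0
n=11: ⌊(12·29)/70⌋ − ⌊(11·29)/70⌋ = ⌊348/70⌋ − ⌊319/70⌋ = 4 − 4 = 0
n=12: ⌊(13·29)/70⌋ − ⌊(12·29)/70⌋ = ⌊377/70⌋ − ⌊348/70⌋ = 5 − 4 = 1
n=13: ⌊(14·29)/70⌋ − ⌊(13·29)/70⌋ = ⌊406/70⌋ − ⌊377/70⌋ = 5 − 5 = 0
n=14: ⌊(15·29)/70⌋ − ⌊(14·29)/70⌋ = ⌊435/70⌋ − ⌊406/70⌋ = 6 − 5 = 1
n=15: ⌊(16·29)/70⌋ − ⌊(15·29)/70⌋ = ⌊464/70⌋ − ⌊435/70⌋ = 6 − 6 = 0
n=16: ⌊(17·29)/70⌋ − ⌊(16·29)/70⌋ = ⌊493/70⌋ − ⌊464/70⌋ = 7 − 6 = 1
n=17: ⌊(18·29)/70⌋ − ⌊(17·29)/70⌋ = ⌊522/70⌋ − ⌊493/70⌋ = 7 − 7 = 0
n=18: ⌊(19·29)/70⌋ − ⌊(18·29)/70⌋ = ⌊551/70⌋ − ⌊522/70⌋ = 7 − 7 = 0
n=19: ⌊(20·29)/70⌋ − ⌊(19·29)/70⌋ = ⌊580/70⌋ − ⌊551/70⌋ = 8 − 7 = 1
n=20: ⌊(21·29)/70⌋ − ⌊(20·29)/70⌋ = ⌊609/70⌋ − ⌊580/70⌋ = 8 − 8 = 0
n=21: ⌊(22·29)/70⌋ − ⌊(21·29)/70⌋ = ⌊638/70⌋ − ⌊609/70⌋ = 9 − 8 = 1
n=22: ⌊(23·29)/70⌋ − ⌊(22·29)/70⌋ = ⌊667/70⌋ − ⌊638/70⌋ = 9 − 9 = 0
n=23: ⌊(24·29)/70⌋ − ⌊(23·29)/70⌋ = ⌊696/70⌋ − ⌊667/70⌋ = 9 − 9 = 0
n=24: ⌊(25·29)/70⌋ − ⌊(24·29)/70⌋ = ⌊725/70⌋ − ⌊696/70⌋ = 10 − 9 = 1
n=25: ⌊(26·29)/70⌋ − ⌊(25·29)/70⌋ = ⌊754/70⌋ − ⌊725/70⌋ = 10 − 10 = 0
n=26: ⌊(27·29)/70⌋ − ⌊(26·29)/70⌋ = ⌊783/70⌋ − ⌊754/70⌋ = 11 − 10 = 1
n=27: ⌊(28·29)/70⌋ − ⌊(27·29)/70⌋ = ⌊812/70⌋ − ⌊783/70⌋ = 11 − 11 = 0
n=28: ⌊(29·29)/70⌋ − ⌊(28·29)/70⌋ = ⌊841/70⌋ − ⌊812/70⌋ = 12 − 11 = 1
n=29: ⌊(30·29)/70⌋ − ⌊(29·29)/70⌋ = ⌊870/70⌋ − ⌊841/70⌋ = 12 − 12 = 0
n=30: ⌊(31·29)/70⌋ − ⌊(30·29)/70⌋ = ⌊899/70⌋ − ⌊870/70⌋ = 12 − 12 = 0
n=31: ⌊(32·29)/70⌋ − ⌊(31·29)/70⌋ = ⌊928/70⌋ − ⌊899/70⌋ = 13 − 12 = 1
n=32: ⌊(33·29)/70⌋ − ⌊(32·29)/70⌋ = ⌊957/70⌋ − ⌊928/70⌋ = 13 − 13 = 0


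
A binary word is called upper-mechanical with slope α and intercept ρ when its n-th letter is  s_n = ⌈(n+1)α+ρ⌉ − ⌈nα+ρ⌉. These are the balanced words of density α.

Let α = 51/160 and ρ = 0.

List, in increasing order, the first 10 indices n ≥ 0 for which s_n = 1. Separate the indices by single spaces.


n=0: ⌈51/160⌉−⌈0/160⌉ = 1−0 = 1  ← one
n=1: ⌈102/160⌉−⌈51/160⌉ = 1−1 = 0
n=2: ⌈153/160⌉−⌈102/160⌉ = 1−1 = 0
n=3: ⌈204/160⌉−⌈153/160⌉ = 2−1 = 1  ← one
n=4: ⌈255/160⌉−⌈204/160⌉ = 2−2 = 0
n=5: ⌈306/160⌉−⌈255/160⌉ = 2−2 = 0
n=6: ⌈357/160⌉−⌈306/160⌉ = 3−2 = 1  ← one
n=7: ⌈408/160⌉−⌈357/160⌉ = 3−3 = 0
n=8: ⌈459/160⌉−⌈408/160⌉ = 3−3 = 0
n=9: ⌈510/160⌉−⌈459/160⌉ = 4−3 = 1  ← one
n=10: ⌈561/160⌉−⌈510/160⌉ = 4−4 = 0
n=11: ⌈612/160⌉−⌈561/160⌉ = 4−4 = 0
n=12: ⌈663/160⌉−⌈612/160⌉ = 5−4 = 1  ← one
n=13: ⌈714/160⌉−⌈663/160⌉ = 5−5 = 0
n=14: ⌈765/160⌉−⌈714/160⌉ = 5−5 = 0
n=15: ⌈816/160⌉−⌈765/160⌉ = 6−5 = 1  ← one
n=16: ⌈867/160⌉−⌈816/160⌉ = 6−6 = 0
n=17: ⌈918/160⌉−⌈867/160⌉ = 6−6 = 0
n=18: ⌈969/160⌉−⌈918/160⌉ = 7−6 = 1  ← one
n=19: ⌈1020/160⌉−⌈969/160⌉ = 7−7 = 0
n=20: ⌈1071/160⌉−⌈1020/160⌉ = 7−7 = 0
n=21: ⌈1122/160⌉−⌈1071/160⌉ = 8−7 = 1  ← one
n=22: ⌈1173/160⌉−⌈1122/160⌉ = 8−8 = 0
n=23: ⌈1224/160⌉−⌈1173/160⌉ = 8−8 = 0
n=24: ⌈1275/160⌉−⌈1224/160⌉ = 8−8 = 0
n=25: ⌈1326/160⌉−⌈1275/160⌉ = 9−8 = 1  ← one
n=26: ⌈1377/160⌉−⌈1326/160⌉ = 9−9 = 0
n=27: ⌈1428/160⌉−⌈1377/160⌉ = 9−9 = 0
n=28: ⌈1479/160⌉−⌈1428/160⌉ = 10−9 = 1  ← one
positions of the first 10 ones: 0 3 6 9 12 15 18 21 25 28

0 3 6 9 12 15 18 21 25 28
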